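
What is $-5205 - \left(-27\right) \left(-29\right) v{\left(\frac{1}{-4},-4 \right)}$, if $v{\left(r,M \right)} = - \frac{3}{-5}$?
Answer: $- \frac{28374}{5} \approx -5674.8$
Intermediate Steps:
$v{\left(r,M \right)} = \frac{3}{5}$ ($v{\left(r,M \right)} = \left(-3\right) \left(- \frac{1}{5}\right) = \frac{3}{5}$)
$-5205 - \left(-27\right) \left(-29\right) v{\left(\frac{1}{-4},-4 \right)} = -5205 - \left(-27\right) \left(-29\right) \frac{3}{5} = -5205 - 783 \cdot \frac{3}{5} = -5205 - \frac{2349}{5} = - \frac{28374}{5}$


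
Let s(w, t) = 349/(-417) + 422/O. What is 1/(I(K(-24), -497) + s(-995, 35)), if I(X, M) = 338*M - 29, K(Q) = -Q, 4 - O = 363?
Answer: -149703/25152650810 ≈ -5.9518e-6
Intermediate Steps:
O = -359 (O = 4 - 1*363 = 4 - 363 = -359)
I(X, M) = -29 + 338*M
s(w, t) = -301265/149703 (s(w, t) = 349/(-417) + 422/(-359) = 349*(-1/417) + 422*(-1/359) = -349/417 - 422/359 = -301265/149703)
1/(I(K(-24), -497) + s(-995, 35)) = 1/((-29 + 338*(-497)) - 301265/149703) = 1/((-29 - 167986) - 301265/149703) = 1/(-168015 - 301265/149703) = 1/(-25152650810/149703) = -149703/25152650810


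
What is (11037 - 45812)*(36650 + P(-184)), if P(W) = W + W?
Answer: -1261706550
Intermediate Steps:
P(W) = 2*W
(11037 - 45812)*(36650 + P(-184)) = (11037 - 45812)*(36650 + 2*(-184)) = -34775*(36650 - 368) = -34775*36282 = -1261706550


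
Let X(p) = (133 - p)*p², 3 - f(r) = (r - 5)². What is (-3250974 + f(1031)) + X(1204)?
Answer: -1556842383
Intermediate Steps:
f(r) = 3 - (-5 + r)² (f(r) = 3 - (r - 5)² = 3 - (-5 + r)²)
X(p) = p²*(133 - p)
(-3250974 + f(1031)) + X(1204) = (-3250974 + (3 - (-5 + 1031)²)) + 1204²*(133 - 1*1204) = (-3250974 + (3 - 1*1026²)) + 1449616*(133 - 1204) = (-3250974 + (3 - 1*1052676)) + 1449616*(-1071) = (-3250974 + (3 - 1052676)) - 1552538736 = (-3250974 - 1052673) - 1552538736 = -4303647 - 1552538736 = -1556842383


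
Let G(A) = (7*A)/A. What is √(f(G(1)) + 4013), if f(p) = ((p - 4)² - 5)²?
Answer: √4029 ≈ 63.474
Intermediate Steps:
G(A) = 7
f(p) = (-5 + (-4 + p)²)² (f(p) = ((-4 + p)² - 5)² = (-5 + (-4 + p)²)²)
√(f(G(1)) + 4013) = √((-5 + (-4 + 7)²)² + 4013) = √((-5 + 3²)² + 4013) = √((-5 + 9)² + 4013) = √(4² + 4013) = √(16 + 4013) = √4029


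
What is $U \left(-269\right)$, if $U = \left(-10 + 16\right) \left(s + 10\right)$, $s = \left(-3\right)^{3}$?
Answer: $27438$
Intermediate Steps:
$s = -27$
$U = -102$ ($U = \left(-10 + 16\right) \left(-27 + 10\right) = 6 \left(-17\right) = -102$)
$U \left(-269\right) = \left(-102\right) \left(-269\right) = 27438$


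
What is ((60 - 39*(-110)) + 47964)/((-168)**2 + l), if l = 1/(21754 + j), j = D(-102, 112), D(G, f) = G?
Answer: 1132702728/611106049 ≈ 1.8535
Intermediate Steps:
j = -102
l = 1/21652 (l = 1/(21754 - 102) = 1/21652 ≈ 4.6185e-5)
((60 - 39*(-110)) + 47964)/((-168)**2 + l) = ((60 - 39*(-110)) + 47964)/((-168)**2 + 1/21652) = ((60 + 4290) + 47964)/(28224 + 1/21652) = (4350 + 47964)/(611106049/21652) = 52314*(21652/611106049) = 1132702728/611106049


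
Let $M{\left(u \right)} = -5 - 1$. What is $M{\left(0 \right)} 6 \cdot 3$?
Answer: $-108$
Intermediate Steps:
$M{\left(u \right)} = -6$ ($M{\left(u \right)} = -5 - 1 = -6$)
$M{\left(0 \right)} 6 \cdot 3 = \left(-6\right) 6 \cdot 3 = \left(-36\right) 3 = -108$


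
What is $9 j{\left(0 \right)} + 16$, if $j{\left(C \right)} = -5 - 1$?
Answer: $-38$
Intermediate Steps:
$j{\left(C \right)} = -6$
$9 j{\left(0 \right)} + 16 = 9 \left(-6\right) + 16 = -54 + 16 = -38$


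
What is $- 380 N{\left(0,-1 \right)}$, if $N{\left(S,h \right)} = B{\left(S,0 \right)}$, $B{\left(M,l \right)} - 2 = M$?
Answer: $-760$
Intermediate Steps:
$B{\left(M,l \right)} = 2 + M$
$N{\left(S,h \right)} = 2 + S$
$- 380 N{\left(0,-1 \right)} = - 380 \left(2 + 0\right) = \left(-380\right) 2 = -760$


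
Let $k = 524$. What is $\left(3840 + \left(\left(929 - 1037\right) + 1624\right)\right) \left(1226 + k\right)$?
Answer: $9373000$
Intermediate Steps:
$\left(3840 + \left(\left(929 - 1037\right) + 1624\right)\right) \left(1226 + k\right) = \left(3840 + \left(\left(929 - 1037\right) + 1624\right)\right) \left(1226 + 524\right) = \left(3840 + \left(-108 + 1624\right)\right) 1750 = \left(3840 + 1516\right) 1750 = 5356 \cdot 1750 = 9373000$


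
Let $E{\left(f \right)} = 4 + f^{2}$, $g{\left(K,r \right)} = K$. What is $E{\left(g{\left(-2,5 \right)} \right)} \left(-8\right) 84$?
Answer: $-5376$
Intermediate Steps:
$E{\left(g{\left(-2,5 \right)} \right)} \left(-8\right) 84 = \left(4 + \left(-2\right)^{2}\right) \left(-8\right) 84 = \left(4 + 4\right) \left(-8\right) 84 = 8 \left(-8\right) 84 = \left(-64\right) 84 = -5376$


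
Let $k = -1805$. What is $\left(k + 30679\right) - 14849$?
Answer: $14025$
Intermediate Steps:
$\left(k + 30679\right) - 14849 = \left(-1805 + 30679\right) - 14849 = 28874 - 14849 = 14025$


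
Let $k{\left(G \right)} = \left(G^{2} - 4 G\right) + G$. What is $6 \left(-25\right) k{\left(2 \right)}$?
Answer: $300$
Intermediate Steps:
$k{\left(G \right)} = G^{2} - 3 G$
$6 \left(-25\right) k{\left(2 \right)} = 6 \left(-25\right) 2 \left(-3 + 2\right) = - 150 \cdot 2 \left(-1\right) = \left(-150\right) \left(-2\right) = 300$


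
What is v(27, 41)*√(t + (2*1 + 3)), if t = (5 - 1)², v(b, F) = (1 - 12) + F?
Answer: 30*√21 ≈ 137.48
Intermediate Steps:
v(b, F) = -11 + F
t = 16 (t = 4² = 16)
v(27, 41)*√(t + (2*1 + 3)) = (-11 + 41)*√(16 + (2*1 + 3)) = 30*√(16 + (2 + 3)) = 30*√(16 + 5) = 30*√21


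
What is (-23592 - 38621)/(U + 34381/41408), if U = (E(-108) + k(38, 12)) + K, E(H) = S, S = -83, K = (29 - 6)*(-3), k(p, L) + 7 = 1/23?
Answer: 59250665792/150596885 ≈ 393.44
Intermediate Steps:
k(p, L) = -160/23 (k(p, L) = -7 + 1/23 = -160/23)
K = -69 (K = 23*(-3) = -69)
E(H) = -83
U = -3656/23 (U = (-83 - 160/23) - 69 = -2069/23 - 69 = -3656/23 ≈ -158.96)
(-23592 - 38621)/(U + 34381/41408) = (-23592 - 38621)/(-3656/23 + 34381/41408) = -62213/(-3656/23 + 34381*(1/41408)) = -62213/(-3656/23 + 34381/41408) = -62213/(-150596885/952384) = -62213*(-952384/150596885) = 59250665792/150596885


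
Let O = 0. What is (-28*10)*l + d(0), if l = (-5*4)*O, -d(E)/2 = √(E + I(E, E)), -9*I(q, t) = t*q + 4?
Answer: -4*I/3 ≈ -1.3333*I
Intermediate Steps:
I(q, t) = -4/9 - q*t/9 (I(q, t) = -(t*q + 4)/9 = -(q*t + 4)/9 = -(4 + q*t)/9 = -4/9 - q*t/9)
d(E) = -2*√(-4/9 + E - E²/9) (d(E) = -2*√(E + (-4/9 - E*E/9)) = -2*√(E + (-4/9 - E²/9)) = -2*√(-4/9 + E - E²/9))
l = 0 (l = -5*4*0 = -20*0 = 0)
(-28*10)*l + d(0) = -28*10*0 - 2*√(-4 - 1*0² + 9*0)/3 = -280*0 - 2*√(-4 - 1*0 + 0)/3 = 0 - 2*√(-4 + 0 + 0)/3 = 0 - 4*I/3 = -4*I/3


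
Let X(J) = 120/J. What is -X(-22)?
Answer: 60/11 ≈ 5.4545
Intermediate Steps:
-X(-22) = -120/(-22) = -120*(-1)/22 = -1*(-60/11) = 60/11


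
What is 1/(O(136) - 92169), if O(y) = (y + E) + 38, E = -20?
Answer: -1/92015 ≈ -1.0868e-5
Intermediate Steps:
O(y) = 18 + y (O(y) = (y - 20) + 38 = (-20 + y) + 38 = 18 + y)
1/(O(136) - 92169) = 1/((18 + 136) - 92169) = 1/(154 - 92169) = 1/(-92015) = -1/92015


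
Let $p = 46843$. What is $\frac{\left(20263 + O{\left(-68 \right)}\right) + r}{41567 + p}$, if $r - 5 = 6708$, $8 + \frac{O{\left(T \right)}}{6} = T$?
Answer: $\frac{884}{2947} \approx 0.29997$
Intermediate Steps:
$O{\left(T \right)} = -48 + 6 T$
$r = 6713$ ($r = 5 + 6708 = 6713$)
$\frac{\left(20263 + O{\left(-68 \right)}\right) + r}{41567 + p} = \frac{\left(20263 + \left(-48 + 6 \left(-68\right)\right)\right) + 6713}{41567 + 46843} = \frac{\left(20263 - 456\right) + 6713}{88410} = \left(\left(20263 - 456\right) + 6713\right) \frac{1}{88410} = \left(19807 + 6713\right) \frac{1}{88410} = 26520 \cdot \frac{1}{88410} = \frac{884}{2947}$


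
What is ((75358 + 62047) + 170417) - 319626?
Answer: -11804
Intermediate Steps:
((75358 + 62047) + 170417) - 319626 = (137405 + 170417) - 319626 = 307822 - 319626 = -11804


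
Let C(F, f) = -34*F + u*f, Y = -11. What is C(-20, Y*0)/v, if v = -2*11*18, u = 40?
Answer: -170/99 ≈ -1.7172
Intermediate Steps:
C(F, f) = -34*F + 40*f
v = -396 (v = -22*18 = -396)
C(-20, Y*0)/v = (-34*(-20) + 40*(-11*0))/(-396) = (680 + 40*0)*(-1/396) = (680 + 0)*(-1/396) = 680*(-1/396) = -170/99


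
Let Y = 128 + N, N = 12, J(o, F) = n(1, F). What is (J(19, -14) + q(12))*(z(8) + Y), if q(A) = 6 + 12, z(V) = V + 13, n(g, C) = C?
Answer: 644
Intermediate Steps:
z(V) = 13 + V
J(o, F) = F
q(A) = 18
Y = 140 (Y = 128 + 12 = 140)
(J(19, -14) + q(12))*(z(8) + Y) = (-14 + 18)*((13 + 8) + 140) = 4*(21 + 140) = 4*161 = 644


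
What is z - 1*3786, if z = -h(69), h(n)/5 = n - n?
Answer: -3786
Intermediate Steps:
h(n) = 0 (h(n) = 5*(n - n) = 5*0 = 0)
z = 0 (z = -1*0 = 0)
z - 1*3786 = 0 - 1*3786 = 0 - 3786 = -3786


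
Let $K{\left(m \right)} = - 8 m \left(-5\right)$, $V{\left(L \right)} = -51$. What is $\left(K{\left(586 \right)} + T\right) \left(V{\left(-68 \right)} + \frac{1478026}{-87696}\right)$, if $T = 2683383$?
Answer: $- \frac{1150500700829}{6264} \approx -1.8367 \cdot 10^{8}$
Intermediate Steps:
$K{\left(m \right)} = 40 m$
$\left(K{\left(586 \right)} + T\right) \left(V{\left(-68 \right)} + \frac{1478026}{-87696}\right) = \left(40 \cdot 586 + 2683383\right) \left(-51 + \frac{1478026}{-87696}\right) = \left(23440 + 2683383\right) \left(-51 + 1478026 \left(- \frac{1}{87696}\right)\right) = 2706823 \left(-51 - \frac{739013}{43848}\right) = 2706823 \left(- \frac{2975261}{43848}\right) = - \frac{1150500700829}{6264}$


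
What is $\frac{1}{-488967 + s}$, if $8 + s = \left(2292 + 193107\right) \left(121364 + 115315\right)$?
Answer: $\frac{1}{46246350946} \approx 2.1623 \cdot 10^{-11}$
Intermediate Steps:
$s = 46246839913$ ($s = -8 + \left(2292 + 193107\right) \left(121364 + 115315\right) = -8 + 195399 \cdot 236679 = -8 + 46246839921 = 46246839913$)
$\frac{1}{-488967 + s} = \frac{1}{-488967 + 46246839913} = \frac{1}{46246350946}$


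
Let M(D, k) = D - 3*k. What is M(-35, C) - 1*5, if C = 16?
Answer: -88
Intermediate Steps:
M(-35, C) - 1*5 = (-35 - 3*16) - 1*5 = (-35 - 48) - 5 = -83 - 5 = -88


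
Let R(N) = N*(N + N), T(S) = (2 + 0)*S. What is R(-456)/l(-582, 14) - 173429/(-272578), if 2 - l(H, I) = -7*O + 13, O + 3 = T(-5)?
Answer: -1111175179/272578 ≈ -4076.5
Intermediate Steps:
T(S) = 2*S
O = -13 (O = -3 + 2*(-5) = -3 - 10 = -13)
R(N) = 2*N² (R(N) = N*(2*N) = 2*N²)
l(H, I) = -102 (l(H, I) = 2 - (-7*(-13) + 13) = 2 - (91 + 13) = 2 - 1*104 = 2 - 104 = -102)
R(-456)/l(-582, 14) - 173429/(-272578) = (2*(-456)²)/(-102) - 173429/(-272578) = (2*207936)*(-1/102) - 173429*(-1/272578) = 415872*(-1/102) + 173429/272578 = -69312/17 + 173429/272578 = -1111175179/272578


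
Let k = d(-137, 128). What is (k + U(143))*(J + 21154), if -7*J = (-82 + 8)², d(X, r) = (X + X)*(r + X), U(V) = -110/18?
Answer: 1052355226/21 ≈ 5.0112e+7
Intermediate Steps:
U(V) = -55/9 (U(V) = -110*1/18 = -55/9)
d(X, r) = 2*X*(X + r) (d(X, r) = (2*X)*(X + r) = 2*X*(X + r))
J = -5476/7 (J = -(-82 + 8)²/7 = -⅐*(-74)² = -⅐*5476 = -5476/7 ≈ -782.29)
k = 2466 (k = 2*(-137)*(-137 + 128) = 2*(-137)*(-9) = 2466)
(k + U(143))*(J + 21154) = (2466 - 55/9)*(-5476/7 + 21154) = (22139/9)*(142602/7) = 1052355226/21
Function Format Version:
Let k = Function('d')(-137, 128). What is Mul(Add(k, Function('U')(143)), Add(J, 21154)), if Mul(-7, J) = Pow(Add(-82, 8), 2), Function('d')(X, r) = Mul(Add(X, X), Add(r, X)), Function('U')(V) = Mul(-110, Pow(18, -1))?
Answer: Rational(1052355226, 21) ≈ 5.0112e+7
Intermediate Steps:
Function('U')(V) = Rational(-55, 9) (Function('U')(V) = Mul(-110, Rational(1, 18)) = Rational(-55, 9))
Function('d')(X, r) = Mul(2, X, Add(X, r)) (Function('d')(X, r) = Mul(Mul(2, X), Add(X, r)) = Mul(2, X, Add(X, r)))
J = Rational(-5476, 7) (J = Mul(Rational(-1, 7), Pow(Add(-82, 8), 2)) = Mul(Rational(-1, 7), Pow(-74, 2)) = Mul(Rational(-1, 7), 5476) = Rational(-5476, 7) ≈ -782.29)
k = 2466 (k = Mul(2, -137, Add(-137, 128)) = Mul(2, -137, -9) = 2466)
Mul(Add(k, Function('U')(143)), Add(J, 21154)) = Mul(Add(2466, Rational(-55, 9)), Add(Rational(-5476, 7), 21154)) = Mul(Rational(22139, 9), Rational(142602, 7)) = Rational(1052355226, 21)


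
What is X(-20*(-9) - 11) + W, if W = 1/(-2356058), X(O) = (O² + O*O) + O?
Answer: 134980918877/2356058 ≈ 57291.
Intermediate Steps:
X(O) = O + 2*O² (X(O) = (O² + O²) + O = 2*O² + O = O + 2*O²)
W = -1/2356058 ≈ -4.2444e-7
X(-20*(-9) - 11) + W = (-20*(-9) - 11)*(1 + 2*(-20*(-9) - 11)) - 1/2356058 = (180 - 11)*(1 + 2*(180 - 11)) - 1/2356058 = 169*(1 + 2*169) - 1/2356058 = 169*(1 + 338) - 1/2356058 = 169*339 - 1/2356058 = 57291 - 1/2356058 = 134980918877/2356058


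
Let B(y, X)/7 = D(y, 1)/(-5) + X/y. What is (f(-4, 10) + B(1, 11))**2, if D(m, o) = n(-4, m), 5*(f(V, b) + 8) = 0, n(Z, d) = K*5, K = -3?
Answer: 8100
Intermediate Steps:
n(Z, d) = -15 (n(Z, d) = -3*5 = -15)
f(V, b) = -8 (f(V, b) = -8 + (1/5)*0 = -8 + 0 = -8)
D(m, o) = -15
B(y, X) = 21 + 7*X/y (B(y, X) = 7*(-15/(-5) + X/y) = 7*(-15*(-1/5) + X/y) = 7*(3 + X/y) = 21 + 7*X/y)
(f(-4, 10) + B(1, 11))**2 = (-8 + (21 + 7*11/1))**2 = (-8 + (21 + 7*11*1))**2 = (-8 + (21 + 77))**2 = (-8 + 98)**2 = 90**2 = 8100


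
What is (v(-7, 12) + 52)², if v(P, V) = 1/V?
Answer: 390625/144 ≈ 2712.7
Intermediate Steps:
(v(-7, 12) + 52)² = (1/12 + 52)² = (625/12)² = 390625/144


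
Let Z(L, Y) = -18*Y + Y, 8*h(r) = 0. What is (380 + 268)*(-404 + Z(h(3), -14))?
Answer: -107568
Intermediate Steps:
h(r) = 0 (h(r) = (1/8)*0 = 0)
Z(L, Y) = -17*Y
(380 + 268)*(-404 + Z(h(3), -14)) = (380 + 268)*(-404 - 17*(-14)) = 648*(-404 + 238) = 648*(-166) = -107568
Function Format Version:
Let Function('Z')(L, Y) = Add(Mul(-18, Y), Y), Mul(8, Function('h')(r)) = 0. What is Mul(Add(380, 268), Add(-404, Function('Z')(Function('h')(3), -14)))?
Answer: -107568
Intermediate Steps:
Function('h')(r) = 0 (Function('h')(r) = Mul(Rational(1, 8), 0) = 0)
Function('Z')(L, Y) = Mul(-17, Y)
Mul(Add(380, 268), Add(-404, Function('Z')(Function('h')(3), -14))) = Mul(Add(380, 268), Add(-404, Mul(-17, -14))) = Mul(648, Add(-404, 238)) = Mul(648, -166) = -107568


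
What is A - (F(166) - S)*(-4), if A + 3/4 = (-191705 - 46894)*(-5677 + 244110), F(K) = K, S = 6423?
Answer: -227559601583/4 ≈ -5.6890e+10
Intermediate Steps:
A = -227559501471/4 (A = -3/4 + (-191705 - 46894)*(-5677 + 244110) = -3/4 - 238599*238433 = -3/4 - 56889875367 = -227559501471/4 ≈ -5.6890e+10)
A - (F(166) - S)*(-4) = -227559501471/4 - (166 - 1*6423)*(-4) = -227559501471/4 - (166 - 6423)*(-4) = -227559501471/4 - (-6257)*(-4) = -227559501471/4 - 1*25028 = -227559501471/4 - 25028 = -227559601583/4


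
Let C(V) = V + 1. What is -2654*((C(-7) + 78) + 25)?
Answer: -257438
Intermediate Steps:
C(V) = 1 + V
-2654*((C(-7) + 78) + 25) = -2654*(((1 - 7) + 78) + 25) = -2654*((-6 + 78) + 25) = -2654*(72 + 25) = -2654*97 = -257438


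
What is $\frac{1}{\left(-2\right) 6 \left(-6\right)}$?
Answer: $\frac{1}{72} \approx 0.013889$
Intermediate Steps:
$\frac{1}{\left(-2\right) 6 \left(-6\right)} = \frac{1}{\left(-12\right) \left(-6\right)} = \frac{1}{72}$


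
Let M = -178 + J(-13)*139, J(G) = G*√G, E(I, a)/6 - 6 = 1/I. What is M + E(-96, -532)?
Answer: -2273/16 - 1807*I*√13 ≈ -142.06 - 6515.2*I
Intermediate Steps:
E(I, a) = 36 + 6/I
J(G) = G^(3/2)
M = -178 - 1807*I*√13 (M = -178 + (-13)^(3/2)*139 = -178 - 13*I*√13*139 = -178 - 1807*I*√13 ≈ -178.0 - 6515.2*I)
M + E(-96, -532) = (-178 - 1807*I*√13) + (36 + 6/(-96)) = (-178 - 1807*I*√13) + (36 + 6*(-1/96)) = (-178 - 1807*I*√13) + (36 - 1/16) = (-178 - 1807*I*√13) + 575/16 = -2273/16 - 1807*I*√13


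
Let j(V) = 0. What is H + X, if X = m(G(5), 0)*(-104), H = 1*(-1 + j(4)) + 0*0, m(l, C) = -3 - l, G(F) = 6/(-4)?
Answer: 155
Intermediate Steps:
G(F) = -3/2 (G(F) = 6*(-¼) = -3/2)
H = -1 (H = 1*(-1 + 0) + 0*0 = 1*(-1) + 0 = -1 + 0 = -1)
X = 156 (X = (-3 - 1*(-3/2))*(-104) = (-3 + 3/2)*(-104) = -3/2*(-104) = 156)
H + X = -1 + 156 = 155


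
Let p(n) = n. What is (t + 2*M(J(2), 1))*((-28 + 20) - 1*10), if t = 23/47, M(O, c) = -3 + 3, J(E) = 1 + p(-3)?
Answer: -414/47 ≈ -8.8085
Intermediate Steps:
J(E) = -2 (J(E) = 1 - 3 = -2)
M(O, c) = 0
t = 23/47 (t = 23*(1/47) = 23/47 ≈ 0.48936)
(t + 2*M(J(2), 1))*((-28 + 20) - 1*10) = (23/47 + 2*0)*((-28 + 20) - 1*10) = (23/47 + 0)*(-8 - 10) = (23/47)*(-18) = -414/47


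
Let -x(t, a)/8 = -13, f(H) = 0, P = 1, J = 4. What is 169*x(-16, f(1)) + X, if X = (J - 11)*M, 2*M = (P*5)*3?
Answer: 35047/2 ≈ 17524.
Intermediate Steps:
x(t, a) = 104 (x(t, a) = -8*(-13) = 104)
M = 15/2 (M = ((1*5)*3)/2 = (5*3)/2 = (1/2)*15 = 15/2 ≈ 7.5000)
X = -105/2 (X = (4 - 11)*(15/2) = -7*15/2 = -105/2 ≈ -52.500)
169*x(-16, f(1)) + X = 169*104 - 105/2 = 17576 - 105/2 = 35047/2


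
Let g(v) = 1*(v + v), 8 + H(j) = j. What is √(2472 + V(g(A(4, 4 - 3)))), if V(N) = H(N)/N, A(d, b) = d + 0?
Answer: 2*√618 ≈ 49.719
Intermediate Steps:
H(j) = -8 + j
A(d, b) = d
g(v) = 2*v (g(v) = 1*(2*v) = 2*v)
V(N) = (-8 + N)/N
√(2472 + V(g(A(4, 4 - 3)))) = √(2472 + (-8 + 2*4)/((2*4))) = √(2472 + (-8 + 8)/8) = √(2472 + (⅛)*0) = √(2472 + 0) = √2472 = 2*√618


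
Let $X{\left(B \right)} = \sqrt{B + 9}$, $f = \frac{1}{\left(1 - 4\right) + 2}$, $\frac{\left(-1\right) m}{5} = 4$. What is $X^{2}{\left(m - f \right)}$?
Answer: $-10$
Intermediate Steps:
$m = -20$ ($m = \left(-5\right) 4 = -20$)
$f = -1$ ($f = \frac{1}{\left(1 - 4\right) + 2} = \frac{1}{-3 + 2} = \frac{1}{-1} = -1$)
$X{\left(B \right)} = \sqrt{9 + B}$
$X^{2}{\left(m - f \right)} = \left(\sqrt{9 - 19}\right)^{2} = \left(\sqrt{-10}\right)^{2} = \left(i \sqrt{10}\right)^{2} = -10$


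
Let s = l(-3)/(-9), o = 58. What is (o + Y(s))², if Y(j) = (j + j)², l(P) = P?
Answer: 276676/81 ≈ 3415.8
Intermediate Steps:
s = ⅓ (s = -3/(-9) = -3*(-⅑) = ⅓ ≈ 0.33333)
Y(j) = 4*j² (Y(j) = (2*j)² = 4*j²)
(o + Y(s))² = (58 + 4*(⅓)²)² = (58 + 4*(⅑))² = (58 + 4/9)² = (526/9)² = 276676/81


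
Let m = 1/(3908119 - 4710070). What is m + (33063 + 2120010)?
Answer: 1726659045422/801951 ≈ 2.1531e+6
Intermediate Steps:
m = -1/801951 (m = 1/(-801951) = -1/801951 ≈ -1.2470e-6)
m + (33063 + 2120010) = -1/801951 + (33063 + 2120010) = -1/801951 + 2153073 = 1726659045422/801951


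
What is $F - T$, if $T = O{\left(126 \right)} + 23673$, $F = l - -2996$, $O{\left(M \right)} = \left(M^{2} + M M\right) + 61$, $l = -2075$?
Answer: $-54565$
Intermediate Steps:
$O{\left(M \right)} = 61 + 2 M^{2}$ ($O{\left(M \right)} = \left(M^{2} + M^{2}\right) + 61 = 2 M^{2} + 61 = 61 + 2 M^{2}$)
$F = 921$ ($F = -2075 - -2996 = -2075 + 2996 = 921$)
$T = 55486$ ($T = \left(61 + 2 \cdot 126^{2}\right) + 23673 = \left(61 + 2 \cdot 15876\right) + 23673 = \left(61 + 31752\right) + 23673 = 31813 + 23673 = 55486$)
$F - T = 921 - 55486 = -54565$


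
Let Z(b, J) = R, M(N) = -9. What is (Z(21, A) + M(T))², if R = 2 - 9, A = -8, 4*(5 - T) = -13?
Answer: 256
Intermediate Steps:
T = 33/4 (T = 5 - ¼*(-13) = 5 + 13/4 = 33/4 ≈ 8.2500)
R = -7
Z(b, J) = -7
(Z(21, A) + M(T))² = (-7 - 9)² = (-16)² = 256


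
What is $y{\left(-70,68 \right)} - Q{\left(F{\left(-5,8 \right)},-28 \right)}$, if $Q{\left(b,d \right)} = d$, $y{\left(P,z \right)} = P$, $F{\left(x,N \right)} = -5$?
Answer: $-42$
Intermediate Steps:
$y{\left(-70,68 \right)} - Q{\left(F{\left(-5,8 \right)},-28 \right)} = -70 - -28 = -70 + 28 = -42$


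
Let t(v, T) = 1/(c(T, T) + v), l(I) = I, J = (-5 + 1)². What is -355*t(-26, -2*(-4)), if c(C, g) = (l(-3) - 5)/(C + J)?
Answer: 1065/79 ≈ 13.481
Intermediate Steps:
J = 16 (J = (-4)² = 16)
c(C, g) = -8/(16 + C) (c(C, g) = (-3 - 5)/(C + 16) = -8/(16 + C))
t(v, T) = 1/(v - 8/(16 + T)) (t(v, T) = 1/(-8/(16 + T) + v) = 1/(v - 8/(16 + T)))
-355*t(-26, -2*(-4)) = -355*(16 - 2*(-4))/(-8 - 26*(16 - 2*(-4))) = -355*(16 + 8)/(-8 - 26*(16 + 8)) = -355*24/(-8 - 26*24) = -355*24/(-8 - 624) = -355*24/(-632) = -(-355)*24/632 = -355*(-3/79) = 1065/79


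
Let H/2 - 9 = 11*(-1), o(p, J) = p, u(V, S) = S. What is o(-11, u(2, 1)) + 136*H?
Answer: -555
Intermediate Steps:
H = -4 (H = 18 + 2*(11*(-1)) = 18 + 2*(-11) = 18 - 22 = -4)
o(-11, u(2, 1)) + 136*H = -11 + 136*(-4) = -11 - 544 = -555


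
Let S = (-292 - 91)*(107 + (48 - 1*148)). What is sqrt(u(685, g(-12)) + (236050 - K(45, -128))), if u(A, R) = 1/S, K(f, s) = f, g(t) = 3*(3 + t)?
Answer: 2*sqrt(424086883031)/2681 ≈ 485.80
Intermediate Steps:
g(t) = 9 + 3*t
S = -2681 (S = -383*(107 + (48 - 148)) = -383*(107 - 100) = -383*7 = -2681)
u(A, R) = -1/2681 (u(A, R) = 1/(-2681) = -1/2681)
sqrt(u(685, g(-12)) + (236050 - K(45, -128))) = sqrt(-1/2681 + (236050 - 1*45)) = sqrt(-1/2681 + (236050 - 45)) = sqrt(-1/2681 + 236005) = sqrt(632729404/2681) = 2*sqrt(424086883031)/2681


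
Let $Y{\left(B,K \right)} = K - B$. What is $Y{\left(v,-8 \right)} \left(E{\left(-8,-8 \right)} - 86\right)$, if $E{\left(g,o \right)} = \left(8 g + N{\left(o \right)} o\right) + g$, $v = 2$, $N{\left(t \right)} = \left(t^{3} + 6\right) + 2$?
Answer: $-38740$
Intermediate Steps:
$N{\left(t \right)} = 8 + t^{3}$ ($N{\left(t \right)} = \left(6 + t^{3}\right) + 2 = 8 + t^{3}$)
$E{\left(g,o \right)} = 9 g + o \left(8 + o^{3}\right)$ ($E{\left(g,o \right)} = \left(8 g + \left(8 + o^{3}\right) o\right) + g = \left(8 g + o \left(8 + o^{3}\right)\right) + g = 9 g + o \left(8 + o^{3}\right)$)
$Y{\left(v,-8 \right)} \left(E{\left(-8,-8 \right)} - 86\right) = \left(-8 - 2\right) \left(\left(9 \left(-8\right) - 8 \left(8 + \left(-8\right)^{3}\right)\right) - 86\right) = \left(-8 - 2\right) \left(\left(-72 - 8 \left(8 - 512\right)\right) - 86\right) = - 10 \left(\left(-72 - -4032\right) - 86\right) = - 10 \left(\left(-72 + 4032\right) - 86\right) = - 10 \left(3960 - 86\right) = \left(-10\right) 3874 = -38740$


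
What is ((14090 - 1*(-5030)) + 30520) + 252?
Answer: 49892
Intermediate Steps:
((14090 - 1*(-5030)) + 30520) + 252 = ((14090 + 5030) + 30520) + 252 = (19120 + 30520) + 252 = 49640 + 252 = 49892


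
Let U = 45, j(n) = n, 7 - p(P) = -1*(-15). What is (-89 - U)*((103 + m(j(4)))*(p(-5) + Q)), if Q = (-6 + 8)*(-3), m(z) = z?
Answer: 200732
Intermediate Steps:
p(P) = -8 (p(P) = 7 - (-1)*(-15) = 7 - 1*15 = 7 - 15 = -8)
Q = -6 (Q = 2*(-3) = -6)
(-89 - U)*((103 + m(j(4)))*(p(-5) + Q)) = (-89 - 1*45)*((103 + 4)*(-8 - 6)) = (-89 - 45)*(107*(-14)) = -134*(-1498) = 200732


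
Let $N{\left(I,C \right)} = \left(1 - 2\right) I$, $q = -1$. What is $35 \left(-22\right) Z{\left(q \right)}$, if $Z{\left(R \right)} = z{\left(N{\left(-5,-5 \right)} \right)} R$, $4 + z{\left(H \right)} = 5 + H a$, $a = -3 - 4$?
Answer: $-26180$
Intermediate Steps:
$a = -7$ ($a = -3 - 4 = -7$)
$N{\left(I,C \right)} = - I$
$z{\left(H \right)} = 1 - 7 H$ ($z{\left(H \right)} = -4 + \left(5 + H \left(-7\right)\right) = -4 - \left(-5 + 7 H\right) = 1 - 7 H$)
$Z{\left(R \right)} = - 34 R$ ($Z{\left(R \right)} = \left(1 - 7 \left(\left(-1\right) \left(-5\right)\right)\right) R = \left(1 - 35\right) R = - 34 R$)
$35 \left(-22\right) Z{\left(q \right)} = 35 \left(-22\right) \left(\left(-34\right) \left(-1\right)\right) = \left(-770\right) 34 = -26180$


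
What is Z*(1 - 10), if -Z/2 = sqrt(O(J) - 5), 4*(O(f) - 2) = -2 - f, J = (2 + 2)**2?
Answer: 9*I*sqrt(30) ≈ 49.295*I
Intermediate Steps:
J = 16 (J = 4**2 = 16)
O(f) = 3/2 - f/4 (O(f) = 2 + (-2 - f)/4 = 2 + (-1/2 - f/4) = 3/2 - f/4)
Z = -I*sqrt(30) (Z = -2*sqrt((3/2 - 1/4*16) - 5) = -2*sqrt((3/2 - 4) - 5) = -2*sqrt(-5/2 - 5) = -I*sqrt(30) ≈ -5.4772*I)
Z*(1 - 10) = (-I*sqrt(30))*(1 - 10) = -I*sqrt(30)*(-9) = 9*I*sqrt(30)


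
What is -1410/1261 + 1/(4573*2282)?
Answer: -14714174999/13159273946 ≈ -1.1182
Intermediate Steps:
-1410/1261 + 1/(4573*2282) = -1410*1/1261 + (1/4573)*(1/2282) = -1410/1261 + 1/10435586 = -14714174999/13159273946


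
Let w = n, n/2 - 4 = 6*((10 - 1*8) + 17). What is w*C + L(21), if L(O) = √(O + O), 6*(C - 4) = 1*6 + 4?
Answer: 4012/3 + √42 ≈ 1343.8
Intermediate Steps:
C = 17/3 (C = 4 + (1*6 + 4)/6 = 4 + (6 + 4)/6 = 4 + (⅙)*10 = 4 + 5/3 = 17/3 ≈ 5.6667)
L(O) = √2*√O (L(O) = √(2*O) = √2*√O)
n = 236 (n = 8 + 2*(6*((10 - 1*8) + 17)) = 8 + 2*(6*((10 - 8) + 17)) = 8 + 2*(6*(2 + 17)) = 8 + 2*(6*19) = 8 + 2*114 = 8 + 228 = 236)
w = 236
w*C + L(21) = 236*(17/3) + √2*√21 = 4012/3 + √42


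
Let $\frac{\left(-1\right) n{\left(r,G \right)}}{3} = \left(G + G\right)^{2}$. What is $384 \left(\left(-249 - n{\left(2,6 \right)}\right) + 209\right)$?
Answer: $150528$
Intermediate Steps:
$n{\left(r,G \right)} = - 12 G^{2}$ ($n{\left(r,G \right)} = - 3 \left(G + G\right)^{2} = - 3 \left(2 G\right)^{2} = - 3 \cdot 4 G^{2} = - 12 G^{2}$)
$384 \left(\left(-249 - n{\left(2,6 \right)}\right) + 209\right) = 384 \left(\left(-249 - - 12 \cdot 6^{2}\right) + 209\right) = 384 \left(\left(-249 - \left(-12\right) 36\right) + 209\right) = 384 \left(\left(-249 - -432\right) + 209\right) = 384 \left(\left(-249 + 432\right) + 209\right) = 384 \left(183 + 209\right) = 384 \cdot 392 = 150528$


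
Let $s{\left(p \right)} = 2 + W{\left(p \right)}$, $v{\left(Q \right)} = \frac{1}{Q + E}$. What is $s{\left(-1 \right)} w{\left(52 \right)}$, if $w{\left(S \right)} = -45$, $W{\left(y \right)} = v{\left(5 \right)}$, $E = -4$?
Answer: $-135$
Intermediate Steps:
$v{\left(Q \right)} = \frac{1}{-4 + Q}$ ($v{\left(Q \right)} = \frac{1}{Q - 4} = \frac{1}{-4 + Q}$)
$W{\left(y \right)} = 1$ ($W{\left(y \right)} = \frac{1}{-4 + 5} = 1^{-1} = 1$)
$s{\left(p \right)} = 3$ ($s{\left(p \right)} = 2 + 1 = 3$)
$s{\left(-1 \right)} w{\left(52 \right)} = 3 \left(-45\right) = -135$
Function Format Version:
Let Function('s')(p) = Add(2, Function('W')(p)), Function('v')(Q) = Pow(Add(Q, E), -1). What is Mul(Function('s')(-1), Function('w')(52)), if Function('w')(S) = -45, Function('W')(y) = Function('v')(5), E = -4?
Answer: -135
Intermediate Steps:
Function('v')(Q) = Pow(Add(-4, Q), -1) (Function('v')(Q) = Pow(Add(Q, -4), -1) = Pow(Add(-4, Q), -1))
Function('W')(y) = 1 (Function('W')(y) = Pow(Add(-4, 5), -1) = Pow(1, -1) = 1)
Function('s')(p) = 3 (Function('s')(p) = Add(2, 1) = 3)
Mul(Function('s')(-1), Function('w')(52)) = Mul(3, -45) = -135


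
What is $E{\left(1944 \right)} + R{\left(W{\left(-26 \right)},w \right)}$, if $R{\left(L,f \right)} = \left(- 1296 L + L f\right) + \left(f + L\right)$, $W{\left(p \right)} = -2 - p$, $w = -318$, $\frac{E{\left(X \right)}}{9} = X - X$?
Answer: $-39030$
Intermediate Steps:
$E{\left(X \right)} = 0$ ($E{\left(X \right)} = 9 \left(X - X\right) = 9 \cdot 0 = 0$)
$R{\left(L,f \right)} = f - 1295 L + L f$ ($R{\left(L,f \right)} = \left(- 1296 L + L f\right) + \left(L + f\right) = f - 1295 L + L f$)
$E{\left(1944 \right)} + R{\left(W{\left(-26 \right)},w \right)} = 0 - \left(318 + 1295 \left(-2 - -26\right) - \left(-2 - -26\right) \left(-318\right)\right) = 0 - \left(318 + 1295 \left(-2 + 26\right) - \left(-2 + 26\right) \left(-318\right)\right) = 0 - 39030 = -39030$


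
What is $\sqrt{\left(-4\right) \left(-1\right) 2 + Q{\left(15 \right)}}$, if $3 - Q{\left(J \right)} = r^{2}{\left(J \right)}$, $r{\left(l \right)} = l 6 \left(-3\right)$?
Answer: $i \sqrt{72889} \approx 269.98 i$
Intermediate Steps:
$r{\left(l \right)} = - 18 l$ ($r{\left(l \right)} = 6 l \left(-3\right) = - 18 l$)
$Q{\left(J \right)} = 3 - 324 J^{2}$ ($Q{\left(J \right)} = 3 - \left(- 18 J\right)^{2} = 3 - 324 J^{2}$)
$\sqrt{\left(-4\right) \left(-1\right) 2 + Q{\left(15 \right)}} = \sqrt{\left(-4\right) \left(-1\right) 2 + \left(3 - 324 \cdot 15^{2}\right)} = \sqrt{4 \cdot 2 + \left(3 - 72900\right)} = \sqrt{8 + \left(3 - 72900\right)} = \sqrt{8 - 72897} = \sqrt{-72889} = i \sqrt{72889}$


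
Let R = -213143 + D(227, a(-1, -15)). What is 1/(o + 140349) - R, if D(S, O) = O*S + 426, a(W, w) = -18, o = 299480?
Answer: 95356246688/439829 ≈ 2.1680e+5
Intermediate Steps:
D(S, O) = 426 + O*S
R = -216803 (R = -213143 + (426 - 18*227) = -213143 + (426 - 4086) = -213143 - 3660 = -216803)
1/(o + 140349) - R = 1/(299480 + 140349) - 1*(-216803) = 1/439829 + 216803 = 95356246688/439829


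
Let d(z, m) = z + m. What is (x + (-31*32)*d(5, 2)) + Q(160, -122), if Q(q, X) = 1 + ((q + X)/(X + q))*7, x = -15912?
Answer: -22848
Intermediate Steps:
d(z, m) = m + z
Q(q, X) = 8 (Q(q, X) = 1 + ((X + q)/(X + q))*7 = 1 + 1*7 = 1 + 7 = 8)
(x + (-31*32)*d(5, 2)) + Q(160, -122) = (-15912 + (-31*32)*(2 + 5)) + 8 = (-15912 - 992*7) + 8 = (-15912 - 6944) + 8 = -22856 + 8 = -22848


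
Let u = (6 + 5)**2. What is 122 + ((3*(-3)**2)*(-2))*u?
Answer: -6412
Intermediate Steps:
u = 121 (u = 11**2 = 121)
122 + ((3*(-3)**2)*(-2))*u = 122 + ((3*(-3)**2)*(-2))*121 = 122 + ((3*9)*(-2))*121 = 122 + (27*(-2))*121 = 122 - 54*121 = 122 - 6534 = -6412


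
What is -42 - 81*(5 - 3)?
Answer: -204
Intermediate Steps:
-42 - 81*(5 - 3) = -42 - 81*2 = -42 - 27*6 = -42 - 162 = -204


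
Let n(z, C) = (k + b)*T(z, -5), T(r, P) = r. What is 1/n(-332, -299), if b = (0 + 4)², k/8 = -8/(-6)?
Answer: -3/26560 ≈ -0.00011295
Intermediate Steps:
k = 32/3 (k = 8*(-8/(-6)) = 8*(-8*(-⅙)) = 8*(4/3) = 32/3 ≈ 10.667)
b = 16 (b = 4² = 16)
n(z, C) = 80*z/3 (n(z, C) = (32/3 + 16)*z = 80*z/3)
1/n(-332, -299) = 1/((80/3)*(-332)) = 1/(-26560/3) = -3/26560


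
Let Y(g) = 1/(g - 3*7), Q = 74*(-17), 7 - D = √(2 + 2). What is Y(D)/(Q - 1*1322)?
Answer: 1/41280 ≈ 2.4225e-5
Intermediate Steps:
D = 5 (D = 7 - √(2 + 2) = 7 - √4 = 7 - 1*2 = 7 - 2 = 5)
Q = -1258
Y(g) = 1/(-21 + g) (Y(g) = 1/(g - 21) = 1/(-21 + g))
Y(D)/(Q - 1*1322) = 1/((-21 + 5)*(-1258 - 1*1322)) = 1/((-16)*(-1258 - 1322)) = -1/16/(-2580) = -1/16*(-1/2580) = 1/41280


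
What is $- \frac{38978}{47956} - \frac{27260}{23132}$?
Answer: $- \frac{276114957}{138664774} \approx -1.9912$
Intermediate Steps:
$- \frac{38978}{47956} - \frac{27260}{23132} = \left(-38978\right) \frac{1}{47956} - \frac{6815}{5783} = - \frac{19489}{23978} - \frac{6815}{5783} = - \frac{276114957}{138664774}$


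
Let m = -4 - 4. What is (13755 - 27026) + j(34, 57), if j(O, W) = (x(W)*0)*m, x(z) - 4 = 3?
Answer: -13271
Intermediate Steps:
x(z) = 7 (x(z) = 4 + 3 = 7)
m = -8
j(O, W) = 0 (j(O, W) = (7*0)*(-8) = 0*(-8) = 0)
(13755 - 27026) + j(34, 57) = (13755 - 27026) + 0 = -13271 + 0 = -13271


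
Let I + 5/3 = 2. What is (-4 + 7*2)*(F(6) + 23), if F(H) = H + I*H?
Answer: 310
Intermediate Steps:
I = ⅓ (I = -5/3 + 2 = ⅓ ≈ 0.33333)
F(H) = 4*H/3 (F(H) = H + H/3 = 4*H/3)
(-4 + 7*2)*(F(6) + 23) = (-4 + 7*2)*((4/3)*6 + 23) = (-4 + 14)*(8 + 23) = 10*31 = 310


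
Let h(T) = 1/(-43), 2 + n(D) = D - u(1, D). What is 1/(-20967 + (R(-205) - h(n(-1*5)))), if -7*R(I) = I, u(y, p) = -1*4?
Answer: -301/6302245 ≈ -4.7761e-5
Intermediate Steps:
u(y, p) = -4
R(I) = -I/7
n(D) = 2 + D (n(D) = -2 + (D - 1*(-4)) = -2 + (D + 4) = -2 + (4 + D) = 2 + D)
h(T) = -1/43
1/(-20967 + (R(-205) - h(n(-1*5)))) = 1/(-20967 + (-1/7*(-205) - 1*(-1/43))) = 1/(-20967 + (205/7 + 1/43)) = 1/(-20967 + 8822/301) = 1/(-6302245/301) = -301/6302245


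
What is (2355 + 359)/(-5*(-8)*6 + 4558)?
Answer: 1357/2399 ≈ 0.56565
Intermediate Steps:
(2355 + 359)/(-5*(-8)*6 + 4558) = 2714/(40*6 + 4558) = 2714/(240 + 4558) = 2714/4798 = 2714*(1/4798) = 1357/2399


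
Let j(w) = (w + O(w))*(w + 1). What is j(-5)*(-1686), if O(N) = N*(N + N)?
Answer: 303480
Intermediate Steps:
O(N) = 2*N² (O(N) = N*(2*N) = 2*N²)
j(w) = (1 + w)*(w + 2*w²) (j(w) = (w + 2*w²)*(w + 1) = (w + 2*w²)*(1 + w) = (1 + w)*(w + 2*w²))
j(-5)*(-1686) = -5*(1 + 2*(-5)² + 3*(-5))*(-1686) = -5*(1 + 2*25 - 15)*(-1686) = -5*(1 + 50 - 15)*(-1686) = -5*36*(-1686) = -180*(-1686) = 303480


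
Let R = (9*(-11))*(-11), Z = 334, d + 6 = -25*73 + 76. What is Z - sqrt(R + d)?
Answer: 334 - 3*I*sqrt(74) ≈ 334.0 - 25.807*I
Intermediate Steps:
d = -1755 (d = -6 + (-25*73 + 76) = -6 + (-1825 + 76) = -6 - 1749 = -1755)
R = 1089 (R = -99*(-11) = 1089)
Z - sqrt(R + d) = 334 - sqrt(1089 - 1755) = 334 - sqrt(-666) = 334 - 3*I*sqrt(74)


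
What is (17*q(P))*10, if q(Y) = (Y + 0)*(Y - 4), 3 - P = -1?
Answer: 0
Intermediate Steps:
P = 4 (P = 3 - 1*(-1) = 3 + 1 = 4)
q(Y) = Y*(-4 + Y)
(17*q(P))*10 = (17*(4*(-4 + 4)))*10 = (17*(4*0))*10 = (17*0)*10 = 0*10 = 0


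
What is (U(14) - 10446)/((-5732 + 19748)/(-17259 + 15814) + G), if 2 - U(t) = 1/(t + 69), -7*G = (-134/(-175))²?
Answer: 53705335831875/50308398572 ≈ 1067.5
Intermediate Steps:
G = -17956/214375 (G = -(-134/(-175))²/7 = -(-134*(-1/175))²/7 = -(134/175)²/7 = -⅐*17956/30625 = -17956/214375 ≈ -0.083760)
U(t) = 2 - 1/(69 + t) (U(t) = 2 - 1/(t + 69) = 2 - 1/(69 + t))
(U(14) - 10446)/((-5732 + 19748)/(-17259 + 15814) + G) = ((137 + 2*14)/(69 + 14) - 10446)/((-5732 + 19748)/(-17259 + 15814) - 17956/214375) = ((137 + 28)/83 - 10446)/(14016/(-1445) - 17956/214375) = ((1/83)*165 - 10446)/(14016*(-1/1445) - 17956/214375) = (165/83 - 10446)/(-14016/1445 - 17956/214375) = -866853/(83*(-606125284/61954375)) = -866853/83*(-61954375/606125284) = 53705335831875/50308398572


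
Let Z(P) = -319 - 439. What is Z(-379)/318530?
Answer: -379/159265 ≈ -0.0023797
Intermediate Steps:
Z(P) = -758
Z(-379)/318530 = -758/318530 = -758*1/318530 = -379/159265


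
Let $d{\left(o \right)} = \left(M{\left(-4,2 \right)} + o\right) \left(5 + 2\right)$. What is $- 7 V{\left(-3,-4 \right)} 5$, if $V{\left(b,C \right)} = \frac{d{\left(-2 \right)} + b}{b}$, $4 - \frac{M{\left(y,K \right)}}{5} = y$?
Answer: $\frac{9205}{3} \approx 3068.3$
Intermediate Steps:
$M{\left(y,K \right)} = 20 - 5 y$
$d{\left(o \right)} = 280 + 7 o$ ($d{\left(o \right)} = \left(\left(20 - -20\right) + o\right) \left(5 + 2\right) = \left(\left(20 + 20\right) + o\right) 7 = \left(40 + o\right) 7 = 280 + 7 o$)
$V{\left(b,C \right)} = \frac{266 + b}{b}$ ($V{\left(b,C \right)} = \frac{\left(280 + 7 \left(-2\right)\right) + b}{b} = \frac{\left(280 - 14\right) + b}{b} = \frac{266 + b}{b}$)
$- 7 V{\left(-3,-4 \right)} 5 = - 7 \frac{266 - 3}{-3} \cdot 5 = - 7 \left(\left(- \frac{1}{3}\right) 263\right) 5 = \left(-7\right) \left(- \frac{263}{3}\right) 5 = \frac{1841}{3} \cdot 5 = \frac{9205}{3}$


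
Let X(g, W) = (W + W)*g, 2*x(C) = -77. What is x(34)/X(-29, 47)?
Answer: 77/5452 ≈ 0.014123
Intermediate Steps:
x(C) = -77/2 (x(C) = (½)*(-77) = -77/2)
X(g, W) = 2*W*g (X(g, W) = (2*W)*g = 2*W*g)
x(34)/X(-29, 47) = -77/(2*(2*47*(-29))) = -77/2/(-2726) = -77/2*(-1/2726) = 77/5452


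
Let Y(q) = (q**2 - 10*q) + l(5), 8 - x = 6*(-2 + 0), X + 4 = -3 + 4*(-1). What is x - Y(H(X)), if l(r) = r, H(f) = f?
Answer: -216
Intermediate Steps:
X = -11 (X = -4 + (-3 + 4*(-1)) = -4 + (-3 - 4) = -4 - 7 = -11)
x = 20 (x = 8 - 6*(-2 + 0) = 8 - 6*(-2) = 8 - 1*(-12) = 8 + 12 = 20)
Y(q) = 5 + q**2 - 10*q (Y(q) = (q**2 - 10*q) + 5 = 5 + q**2 - 10*q)
x - Y(H(X)) = 20 - (5 + (-11)**2 - 10*(-11)) = 20 - (5 + 121 + 110) = 20 - 1*236 = 20 - 236 = -216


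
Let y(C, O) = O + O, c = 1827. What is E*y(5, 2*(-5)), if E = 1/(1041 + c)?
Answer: -5/717 ≈ -0.0069735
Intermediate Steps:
E = 1/2868 (E = 1/(1041 + 1827) = 1/2868 ≈ 0.00034868)
y(C, O) = 2*O
E*y(5, 2*(-5)) = (2*(2*(-5)))/2868 = (2*(-10))/2868 = (1/2868)*(-20) = -5/717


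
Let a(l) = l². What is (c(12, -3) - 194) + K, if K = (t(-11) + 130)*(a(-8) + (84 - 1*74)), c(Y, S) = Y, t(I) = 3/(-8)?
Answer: 37641/4 ≈ 9410.3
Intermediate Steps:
t(I) = -3/8 (t(I) = 3*(-⅛) = -3/8)
K = 38369/4 (K = (-3/8 + 130)*((-8)² + (84 - 1*74)) = 1037*(64 + (84 - 74))/8 = 1037*(64 + 10)/8 = (1037/8)*74 = 38369/4 ≈ 9592.3)
(c(12, -3) - 194) + K = (12 - 194) + 38369/4 = -182 + 38369/4 = 37641/4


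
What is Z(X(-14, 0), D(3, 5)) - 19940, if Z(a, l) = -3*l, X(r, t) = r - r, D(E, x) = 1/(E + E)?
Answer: -39881/2 ≈ -19941.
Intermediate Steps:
D(E, x) = 1/(2*E)
X(r, t) = 0
Z(X(-14, 0), D(3, 5)) - 19940 = -3/(2*3) - 19940 = -3*⅙ - 19940 = -½ - 19940 = -39881/2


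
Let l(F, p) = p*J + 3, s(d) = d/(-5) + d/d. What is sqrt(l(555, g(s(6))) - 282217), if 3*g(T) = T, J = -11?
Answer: I*sqrt(63497985)/15 ≈ 531.24*I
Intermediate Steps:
s(d) = 1 - d/5 (s(d) = d*(-1/5) + 1 = -d/5 + 1 = 1 - d/5)
g(T) = T/3
l(F, p) = 3 - 11*p (l(F, p) = p*(-11) + 3 = -11*p + 3 = 3 - 11*p)
sqrt(l(555, g(s(6))) - 282217) = sqrt((3 - 11*(1 - 1/5*6)/3) - 282217) = sqrt((3 - 11*(1 - 6/5)/3) - 282217) = sqrt((3 - 11*(-1)/(3*5)) - 282217) = sqrt((3 - 11*(-1/15)) - 282217) = sqrt((3 + 11/15) - 282217) = sqrt(56/15 - 282217) = sqrt(-4233199/15) = I*sqrt(63497985)/15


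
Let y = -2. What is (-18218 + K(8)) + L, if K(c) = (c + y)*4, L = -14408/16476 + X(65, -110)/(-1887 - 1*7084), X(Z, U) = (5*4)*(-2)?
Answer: -672328631288/36951549 ≈ -18195.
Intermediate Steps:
X(Z, U) = -40 (X(Z, U) = 20*(-2) = -40)
L = -32148782/36951549 (L = -14408/16476 - 40/(-1887 - 1*7084) = -14408*1/16476 - 40/(-1887 - 7084) = -3602/4119 - 40/(-8971) = -3602/4119 - 40*(-1/8971) = -3602/4119 + 40/8971 = -32148782/36951549 ≈ -0.87003)
K(c) = -8 + 4*c (K(c) = (c - 2)*4 = (-2 + c)*4 = -8 + 4*c)
(-18218 + K(8)) + L = (-18218 + (-8 + 4*8)) - 32148782/36951549 = (-18218 + (-8 + 32)) - 32148782/36951549 = (-18218 + 24) - 32148782/36951549 = -18194 - 32148782/36951549 = -672328631288/36951549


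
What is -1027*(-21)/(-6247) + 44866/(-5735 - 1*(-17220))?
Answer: 32580907/71746795 ≈ 0.45411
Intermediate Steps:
-1027*(-21)/(-6247) + 44866/(-5735 - 1*(-17220)) = 21567*(-1/6247) + 44866/(-5735 + 17220) = -21567/6247 + 44866/11485 = 32580907/71746795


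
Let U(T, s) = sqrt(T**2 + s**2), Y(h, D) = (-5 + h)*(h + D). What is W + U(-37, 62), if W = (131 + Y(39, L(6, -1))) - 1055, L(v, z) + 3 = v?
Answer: 504 + sqrt(5213) ≈ 576.20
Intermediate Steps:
L(v, z) = -3 + v
Y(h, D) = (-5 + h)*(D + h)
W = 504 (W = (131 + (39**2 - 5*(-3 + 6) - 5*39 + (-3 + 6)*39)) - 1055 = (131 + (1521 - 5*3 - 195 + 3*39)) - 1055 = (131 + (1521 - 15 - 195 + 117)) - 1055 = (131 + 1428) - 1055 = 1559 - 1055 = 504)
W + U(-37, 62) = 504 + sqrt((-37)**2 + 62**2) = 504 + sqrt(1369 + 3844) = 504 + sqrt(5213)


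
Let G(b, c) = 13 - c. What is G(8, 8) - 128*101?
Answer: -12923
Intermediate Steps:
G(8, 8) - 128*101 = (13 - 1*8) - 128*101 = (13 - 8) - 12928 = 5 - 12928 = -12923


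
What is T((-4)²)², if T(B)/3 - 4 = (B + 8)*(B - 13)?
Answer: 51984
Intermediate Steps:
T(B) = 12 + 3*(-13 + B)*(8 + B) (T(B) = 12 + 3*((B + 8)*(B - 13)) = 12 + 3*((8 + B)*(-13 + B)) = 12 + 3*((-13 + B)*(8 + B)) = 12 + 3*(-13 + B)*(8 + B))
T((-4)²)² = (-300 - 15*(-4)² + 3*((-4)²)²)² = (-300 - 15*16 + 3*16²)² = (-300 - 240 + 3*256)² = (-300 - 240 + 768)² = 228² = 51984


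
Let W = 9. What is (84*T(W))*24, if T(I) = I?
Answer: 18144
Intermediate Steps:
(84*T(W))*24 = (84*9)*24 = 756*24 = 18144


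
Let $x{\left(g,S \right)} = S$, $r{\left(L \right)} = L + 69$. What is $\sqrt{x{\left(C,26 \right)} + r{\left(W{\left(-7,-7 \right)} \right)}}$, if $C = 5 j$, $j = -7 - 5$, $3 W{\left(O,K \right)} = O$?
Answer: $\frac{\sqrt{834}}{3} \approx 9.6264$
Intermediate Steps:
$W{\left(O,K \right)} = \frac{O}{3}$
$j = -12$
$C = -60$ ($C = 5 \left(-12\right) = -60$)
$r{\left(L \right)} = 69 + L$
$\sqrt{x{\left(C,26 \right)} + r{\left(W{\left(-7,-7 \right)} \right)}} = \sqrt{26 + \left(69 + \frac{1}{3} \left(-7\right)\right)} = \sqrt{26 + \left(69 - \frac{7}{3}\right)} = \sqrt{26 + \frac{200}{3}} = \sqrt{\frac{278}{3}} = \frac{\sqrt{834}}{3}$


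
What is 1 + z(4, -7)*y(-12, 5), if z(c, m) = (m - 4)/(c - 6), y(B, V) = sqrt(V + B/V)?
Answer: 1 + 11*sqrt(65)/10 ≈ 9.8685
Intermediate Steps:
z(c, m) = (-4 + m)/(-6 + c)
1 + z(4, -7)*y(-12, 5) = 1 + ((-4 - 7)/(-6 + 4))*sqrt(5 - 12/5) = 1 + (-11/(-2))*sqrt(5 - 12*1/5) = 1 + (-1/2*(-11))*sqrt(5 - 12/5) = 1 + 11*sqrt(13/5)/2 = 1 + 11*(sqrt(65)/5)/2 = 1 + 11*sqrt(65)/10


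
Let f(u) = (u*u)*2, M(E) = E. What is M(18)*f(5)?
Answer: 900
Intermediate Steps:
f(u) = 2*u² (f(u) = u²*2 = 2*u²)
M(18)*f(5) = 18*(2*5²) = 18*(2*25) = 18*50 = 900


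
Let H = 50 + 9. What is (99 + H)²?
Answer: 24964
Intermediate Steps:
H = 59
(99 + H)² = (99 + 59)² = 158² = 24964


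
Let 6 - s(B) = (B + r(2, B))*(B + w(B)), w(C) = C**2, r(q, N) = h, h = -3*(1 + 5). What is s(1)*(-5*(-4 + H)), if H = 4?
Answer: 0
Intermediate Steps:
h = -18 (h = -3*6 = -18)
r(q, N) = -18
s(B) = 6 - (-18 + B)*(B + B**2) (s(B) = 6 - (B - 18)*(B + B**2) = 6 - (-18 + B)*(B + B**2))
s(1)*(-5*(-4 + H)) = (6 - 1*1**3 + 17*1**2 + 18*1)*(-5*(-4 + 4)) = (6 - 1*1 + 17*1 + 18)*(-5*0) = (6 - 1 + 17 + 18)*0 = 40*0 = 0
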